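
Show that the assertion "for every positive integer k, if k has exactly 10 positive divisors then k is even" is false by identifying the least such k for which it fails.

A counterexample is any positive integer k such that k has exactly 10 positive divisors but k is odd; we check each in order.
For k = 48, 80, 112, 162, 176, 208, 272, 304, 368 the conclusion holds.
k = 405: divisors of 405: 10 divisors; 405 is odd.
Hence k = 405 is a counterexample.

k = 405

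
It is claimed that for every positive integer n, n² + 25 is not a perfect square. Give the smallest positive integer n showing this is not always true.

n = 12

A counterexample is any positive integer n such that n² + 25 is a perfect square; we check each in order.
For n = 1, 2, 3, 4, …, 9, 10, 11 the conclusion holds.
n = 12: 12² + 25 = 169 = 13², a perfect square.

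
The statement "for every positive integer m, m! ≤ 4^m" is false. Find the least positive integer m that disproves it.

m = 9

A counterexample is any positive integer m such that m! > 4^m; we check each in order.
The first 8 eligible values, up to m = 8, all satisfy the conclusion.
m = 9: m! = 362880 and 4^m = 262144, so 362880 > 262144.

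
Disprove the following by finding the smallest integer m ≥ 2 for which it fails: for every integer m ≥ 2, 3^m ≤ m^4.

For m = 2, 3, 4, 5, 6, 7 the conclusion holds.
m = 8: 3^m = 6561 and m^4 = 4096, so 6561 > 4096.
Thus m = 8 disproves the claim, and no smaller m works.

m = 8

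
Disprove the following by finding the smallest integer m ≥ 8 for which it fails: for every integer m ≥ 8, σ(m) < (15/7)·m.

m = 12

m = 8: σ(8) = 15; 15 < 120/7.
m = 9: σ(9) = 13; 13 < 135/7.
m = 10: σ(10) = 18; 18 < 150/7.
m = 11: σ(11) = 12; 12 < 165/7.
m = 12: σ(12) = 28; 28 ≥ 180/7.
Thus m = 12 disproves the claim, and no smaller m works.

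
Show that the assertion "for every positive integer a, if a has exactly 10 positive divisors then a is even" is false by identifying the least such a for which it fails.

a = 405

We need the least positive integer a for which a has exactly 10 positive divisors but a is odd.
For a = 48, 80, 112, 162, 176, 208, 272, 304, 368 the conclusion holds.
a = 405: divisors of 405: 10 divisors; 405 is odd.
Thus a = 405 disproves the claim, and no smaller a works.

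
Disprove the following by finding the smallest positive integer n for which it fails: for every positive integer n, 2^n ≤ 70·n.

A counterexample is any positive integer n such that 2^n > 70·n; we check each in order.
The first 9 eligible values, up to n = 9, all satisfy the conclusion.
n = 10: 2^n = 1024 and 70·n = 700, so 1024 > 700.

n = 10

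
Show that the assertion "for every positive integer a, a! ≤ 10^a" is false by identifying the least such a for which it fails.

a = 25

A counterexample is any positive integer a such that a! > 10^a; we check each in order.
The first 24 eligible values, up to a = 24, all satisfy the conclusion.
a = 25: a! = 15511210043330985984000000 and 10^a = 10000000000000000000000000, so 15511210043330985984000000 > 10000000000000000000000000.
So a = 25 is the smallest counterexample.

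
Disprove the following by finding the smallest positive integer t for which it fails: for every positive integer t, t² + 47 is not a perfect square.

t = 23

The first 22 eligible values, up to t = 22, all satisfy the conclusion.
t = 23: 23² + 47 = 576 = 24², a perfect square.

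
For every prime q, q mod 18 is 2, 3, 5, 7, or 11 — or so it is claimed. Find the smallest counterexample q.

q = 13

For q = 2, 3, 5, 7, 11 the conclusion holds.
q = 13: 13 mod 18 = 13 — not in {2, 3, 5, 7, 11}.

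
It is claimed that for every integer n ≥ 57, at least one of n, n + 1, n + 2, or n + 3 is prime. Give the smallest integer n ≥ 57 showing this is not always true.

n = 62

We need the least integer n ≥ 57 for which n, n + 1, n + 2, n + 3 are all composite.
For n = 57, 58, 59, 60, 61 the conclusion holds.
n = 62: 62 = 2 × 31; 63 = 3 × 21; 64 = 2 × 32; 65 = 5 × 13 — all composite.
Thus n = 62 disproves the claim, and no smaller n works.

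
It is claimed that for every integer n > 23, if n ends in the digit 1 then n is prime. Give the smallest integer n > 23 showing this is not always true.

For n = 31, 41 the conclusion holds.
n = 51: 51 ends in 1; 51 = 3 × 17, composite.
Hence n = 51 is a counterexample.

n = 51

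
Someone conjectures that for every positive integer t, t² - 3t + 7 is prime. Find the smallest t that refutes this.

t = 6

For t = 1, 2, 3, 4, 5 the conclusion holds.
t = 6: t² - 3t + 7 = 25 = 5 × 5, composite.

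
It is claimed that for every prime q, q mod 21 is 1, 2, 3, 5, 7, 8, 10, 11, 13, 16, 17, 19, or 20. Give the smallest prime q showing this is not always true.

We need the least prime q for which the claim fails.
The first 18 eligible values, up to q = 61, all satisfy the conclusion.
q = 67: 67 mod 21 = 4 — not in {1, 2, 3, 5, 7, 8, 10, 11, 13, 16, 17, 19, 20}.
So q = 67 is the smallest counterexample.

q = 67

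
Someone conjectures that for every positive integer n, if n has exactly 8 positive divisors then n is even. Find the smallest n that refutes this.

Check each positive integer n in order until n has exactly 8 positive divisors but n is odd.
For n = 24, 30, 40, 42, …, 88, 102, 104 the conclusion holds.
n = 105: divisors of 105: 1, 3, 5, 7, 15, 21, 35, 105; 105 is odd.
Hence n = 105 is a counterexample.

n = 105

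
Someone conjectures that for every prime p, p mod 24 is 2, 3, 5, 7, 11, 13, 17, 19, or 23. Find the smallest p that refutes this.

A counterexample is any prime p such that the claim fails; we check each in order.
For p = 2, 3, 5, 7, …, 61, 67, 71 the conclusion holds.
p = 73: 73 mod 24 = 1 — not in {2, 3, 5, 7, 11, 13, 17, 19, 23}.

p = 73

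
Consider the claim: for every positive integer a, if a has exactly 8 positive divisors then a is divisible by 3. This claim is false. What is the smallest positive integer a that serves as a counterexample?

Check each positive integer a in order until a has exactly 8 positive divisors but a is not divisible by 3.
a = 24: τ(24) = 8; 24 mod 3 = 0.
a = 30: τ(30) = 8; 30 mod 3 = 0.
a = 40: τ(40) = 8; 40 mod 3 = 1.
Thus a = 40 disproves the claim, and no smaller a works.

a = 40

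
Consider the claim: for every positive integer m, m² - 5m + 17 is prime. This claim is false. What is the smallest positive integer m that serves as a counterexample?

m = 13

Check each positive integer m in order until m² - 5m + 17 is not prime.
For m = 1, 2, 3, 4, …, 10, 11, 12 the conclusion holds.
m = 13: m² - 5m + 17 = 121 = 11 × 11, composite.
Thus m = 13 disproves the claim, and no smaller m works.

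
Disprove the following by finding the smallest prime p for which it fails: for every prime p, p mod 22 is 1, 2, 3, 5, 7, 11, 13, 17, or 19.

We need the least prime p for which the claim fails.
For p = 2, 3, 5, 7, 11, 13, 17, 19, 23, 29 the conclusion holds.
p = 31: 31 mod 22 = 9 — not in {1, 2, 3, 5, 7, 11, 13, 17, 19}.
So p = 31 is the smallest counterexample.

p = 31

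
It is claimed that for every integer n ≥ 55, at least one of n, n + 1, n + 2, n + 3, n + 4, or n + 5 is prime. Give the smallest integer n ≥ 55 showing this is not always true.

A counterexample is any integer n ≥ 55 such that n, n + 1, n + 2, n + 3, n + 4, n + 5 are all composite; we check each in order.
For n = 55, 56, 57, 58, …, 87, 88, 89 the conclusion holds.
n = 90: 90 = 2 × 45; 91 = 7 × 13; 92 = 2 × 46; 93 = 3 × 31; 94 = 2 × 47; 95 = 5 × 19 — all composite.

n = 90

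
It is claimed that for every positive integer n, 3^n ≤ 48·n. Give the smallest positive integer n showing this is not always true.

n = 5

Check each positive integer n in order until 3^n > 48·n.
For n = 1, 2, 3, 4 the conclusion holds.
n = 5: 3^n = 243 and 48·n = 240, so 243 > 240.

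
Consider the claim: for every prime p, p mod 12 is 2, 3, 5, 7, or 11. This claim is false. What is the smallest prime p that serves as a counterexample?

Check each prime p in order until the claim fails.
p = 2: 2 mod 12 = 2.
p = 3: 3 mod 12 = 3.
p = 5: 5 mod 12 = 5.
p = 7: 7 mod 12 = 7.
p = 11: 11 mod 12 = 11.
p = 13: 13 mod 12 = 1 — not in {2, 3, 5, 7, 11}.

p = 13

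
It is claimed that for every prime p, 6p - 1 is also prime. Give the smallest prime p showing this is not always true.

p = 11

Check each prime p in order until 6p - 1 is not prime.
The first 4 eligible values, up to p = 7, all satisfy the conclusion.
p = 11: 6p - 1 = 65 = 5 × 13, not prime.
So p = 11 is the smallest counterexample.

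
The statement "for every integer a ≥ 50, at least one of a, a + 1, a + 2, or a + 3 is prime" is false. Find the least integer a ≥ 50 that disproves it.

The first 4 eligible values, up to a = 53, all satisfy the conclusion.
a = 54: 54 = 2 × 27; 55 = 5 × 11; 56 = 2 × 28; 57 = 3 × 19 — all composite.

a = 54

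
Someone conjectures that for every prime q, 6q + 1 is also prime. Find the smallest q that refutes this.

q = 19

A counterexample is any prime q such that 6q + 1 is not prime; we check each in order.
For q = 2, 3, 5, 7, 11, 13, 17 the conclusion holds.
q = 19: 6q + 1 = 115 = 5 × 23, not prime.
Thus q = 19 disproves the claim, and no smaller q works.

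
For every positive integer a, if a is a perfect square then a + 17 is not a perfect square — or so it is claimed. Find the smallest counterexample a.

a = 64

The first 7 eligible values, up to a = 49, all satisfy the conclusion.
a = 64: 64 = 8² and 64 + 17 = 81 = 9².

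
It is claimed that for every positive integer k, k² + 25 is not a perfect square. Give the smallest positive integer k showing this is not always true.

k = 12

A counterexample is any positive integer k such that k² + 25 is a perfect square; we check each in order.
The first 11 eligible values, up to k = 11, all satisfy the conclusion.
k = 12: 12² + 25 = 169 = 13², a perfect square.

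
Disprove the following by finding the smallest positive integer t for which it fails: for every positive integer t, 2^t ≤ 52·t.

We need the least positive integer t for which 2^t > 52·t.
t = 1: 2^t = 2 and 52·t = 52, so 2 ≤ 52.
t = 2: 2^t = 4 and 52·t = 104, so 4 ≤ 104.
t = 3: 2^t = 8 and 52·t = 156, so 8 ≤ 156.
t = 4: 2^t = 16 and 52·t = 208, so 16 ≤ 208.
t = 5: 2^t = 32 and 52·t = 260, so 32 ≤ 260.
t = 6: 2^t = 64 and 52·t = 312, so 64 ≤ 312.
t = 7: 2^t = 128 and 52·t = 364, so 128 ≤ 364.
t = 8: 2^t = 256 and 52·t = 416, so 256 ≤ 416.
t = 9: 2^t = 512 and 52·t = 468, so 512 > 468.
Thus t = 9 disproves the claim, and no smaller t works.

t = 9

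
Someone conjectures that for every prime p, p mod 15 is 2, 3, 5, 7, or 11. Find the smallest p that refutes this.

For p = 2, 3, 5, 7, 11 the conclusion holds.
p = 13: 13 mod 15 = 13 — not in {2, 3, 5, 7, 11}.
Hence p = 13 is a counterexample.

p = 13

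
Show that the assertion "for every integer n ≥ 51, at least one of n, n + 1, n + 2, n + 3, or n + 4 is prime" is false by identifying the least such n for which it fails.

We need the least integer n ≥ 51 for which n, n + 1, n + 2, n + 3, n + 4 are all composite.
n = 51: 53 is prime.
n = 52: 53 is prime.
n = 53: 53 is prime.
n = 54: 54 = 2 × 27; 55 = 5 × 11; 56 = 2 × 28; 57 = 3 × 19; 58 = 2 × 29 — all composite.
So n = 54 is the smallest counterexample.

n = 54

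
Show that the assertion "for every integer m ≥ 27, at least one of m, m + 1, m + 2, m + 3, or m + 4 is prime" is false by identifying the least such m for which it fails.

m = 32

We need the least integer m ≥ 27 for which m, m + 1, m + 2, m + 3, m + 4 are all composite.
m = 27: 29 is prime.
m = 28: 29 is prime.
m = 29: 29 is prime.
m = 30: 31 is prime.
m = 31: 31 is prime.
m = 32: 32 = 2 × 16; 33 = 3 × 11; 34 = 2 × 17; 35 = 5 × 7; 36 = 2 × 18 — all composite.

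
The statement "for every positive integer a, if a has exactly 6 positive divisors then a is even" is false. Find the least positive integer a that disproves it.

a = 45

For a = 12, 18, 20, 28, 32, 44 the conclusion holds.
a = 45: divisors of 45: 1, 3, 5, 9, 15, 45; 45 is odd.
Hence a = 45 is a counterexample.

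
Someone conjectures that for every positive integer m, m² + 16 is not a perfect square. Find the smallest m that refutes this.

Check each positive integer m in order until m² + 16 is a perfect square.
m = 1: 1² + 16 = 17, not a perfect square.
m = 2: 2² + 16 = 20, not a perfect square.
m = 3: 3² + 16 = 25 = 5², a perfect square.

m = 3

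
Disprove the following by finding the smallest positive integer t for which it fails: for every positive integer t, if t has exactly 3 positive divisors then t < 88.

t = 121

We need the least positive integer t for which t has exactly 3 positive divisors but the claim fails.
t = 4: τ(4) = 3; 4 < 88.
t = 9: τ(9) = 3; 9 < 88.
t = 25: τ(25) = 3; 25 < 88.
t = 49: τ(49) = 3; 49 < 88.
t = 121: τ(121) = 3; 121 ≥ 88.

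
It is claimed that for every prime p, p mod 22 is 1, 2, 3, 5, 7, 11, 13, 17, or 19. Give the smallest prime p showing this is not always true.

p = 31

We need the least prime p for which the claim fails.
The first 10 eligible values, up to p = 29, all satisfy the conclusion.
p = 31: 31 mod 22 = 9 — not in {1, 2, 3, 5, 7, 11, 13, 17, 19}.
Thus p = 31 disproves the claim, and no smaller p works.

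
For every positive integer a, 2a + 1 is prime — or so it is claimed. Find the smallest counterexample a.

We need the least positive integer a for which 2a + 1 is not prime.
a = 1: 2a + 1 = 3, prime.
a = 2: 2a + 1 = 5, prime.
a = 3: 2a + 1 = 7, prime.
a = 4: 2a + 1 = 9 = 3 × 3, composite.

a = 4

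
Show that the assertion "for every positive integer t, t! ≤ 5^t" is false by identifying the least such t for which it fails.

t = 12

Check each positive integer t in order until t! > 5^t.
For t = 1, 2, 3, 4, …, 9, 10, 11 the conclusion holds.
t = 12: t! = 479001600 and 5^t = 244140625, so 479001600 > 244140625.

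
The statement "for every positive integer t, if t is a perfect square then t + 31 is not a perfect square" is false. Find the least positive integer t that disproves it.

t = 225

A counterexample is any positive integer t such that t is a perfect square but t + 31 is a perfect square; we check each in order.
For t = 1, 4, 9, 16, …, 144, 169, 196 the conclusion holds.
t = 225: 225 = 15² and 225 + 31 = 256 = 16².
Thus t = 225 disproves the claim, and no smaller t works.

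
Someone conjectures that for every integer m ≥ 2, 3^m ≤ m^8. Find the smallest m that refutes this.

m = 23

A counterexample is any integer m ≥ 2 such that 3^m > m^8; we check each in order.
For m = 2, 3, 4, 5, …, 20, 21, 22 the conclusion holds.
m = 23: 3^m = 94143178827 and m^8 = 78310985281, so 94143178827 > 78310985281.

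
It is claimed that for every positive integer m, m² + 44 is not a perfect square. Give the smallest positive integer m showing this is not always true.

m = 10

A counterexample is any positive integer m such that m² + 44 is a perfect square; we check each in order.
The first 9 eligible values, up to m = 9, all satisfy the conclusion.
m = 10: 10² + 44 = 144 = 12², a perfect square.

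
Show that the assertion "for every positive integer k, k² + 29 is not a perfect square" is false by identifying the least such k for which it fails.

k = 14

The first 13 eligible values, up to k = 13, all satisfy the conclusion.
k = 14: 14² + 29 = 225 = 15², a perfect square.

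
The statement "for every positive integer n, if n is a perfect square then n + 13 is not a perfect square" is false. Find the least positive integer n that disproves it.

n = 36

n = 1: 1 + 13 = 14, not a perfect square.
n = 4: 4 + 13 = 17, not a perfect square.
n = 9: 9 + 13 = 22, not a perfect square.
n = 16: 16 + 13 = 29, not a perfect square.
n = 25: 25 + 13 = 38, not a perfect square.
n = 36: 36 = 6² and 36 + 13 = 49 = 7².
So n = 36 is the smallest counterexample.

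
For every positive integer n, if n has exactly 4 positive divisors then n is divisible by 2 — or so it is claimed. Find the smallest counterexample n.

Check each positive integer n in order until n has exactly 4 positive divisors but n is not divisible by 2.
n = 6: τ(6) = 4; 6 mod 2 = 0.
n = 8: τ(8) = 4; 8 mod 2 = 0.
n = 10: τ(10) = 4; 10 mod 2 = 0.
n = 14: τ(14) = 4; 14 mod 2 = 0.
n = 15: τ(15) = 4; 15 mod 2 = 1.
Thus n = 15 disproves the claim, and no smaller n works.

n = 15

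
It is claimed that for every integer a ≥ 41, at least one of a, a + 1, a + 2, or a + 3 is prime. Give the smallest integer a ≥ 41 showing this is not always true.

a = 48

Check each integer a ≥ 41 in order until a, a + 1, a + 2, a + 3 are all composite.
a = 41: 41 is prime.
a = 42: 43 is prime.
a = 43: 43 is prime.
a = 44: 47 is prime.
a = 45: 47 is prime.
a = 46: 47 is prime.
a = 47: 47 is prime.
a = 48: 48 = 2 × 24; 49 = 7 × 7; 50 = 2 × 25; 51 = 3 × 17 — all composite.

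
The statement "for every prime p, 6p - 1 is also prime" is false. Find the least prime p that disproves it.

p = 11

We need the least prime p for which 6p - 1 is not prime.
For p = 2, 3, 5, 7 the conclusion holds.
p = 11: 6p - 1 = 65 = 5 × 13, not prime.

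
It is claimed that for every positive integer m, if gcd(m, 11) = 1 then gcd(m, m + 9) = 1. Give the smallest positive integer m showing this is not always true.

m = 3

For m = 1, 2 the conclusion holds.
m = 3: gcd(3, 12) = 3.
Hence m = 3 is a counterexample.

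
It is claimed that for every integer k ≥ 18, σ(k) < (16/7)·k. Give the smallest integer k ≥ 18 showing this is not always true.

k = 24

Check each integer k ≥ 18 in order until the claim fails.
k = 18: σ(18) = 39; 39 < 288/7.
k = 19: σ(19) = 20; 20 < 304/7.
k = 20: σ(20) = 42; 42 < 320/7.
k = 21: σ(21) = 32; 32 < 48.
k = 22: σ(22) = 36; 36 < 352/7.
k = 23: σ(23) = 24; 24 < 368/7.
k = 24: σ(24) = 60; 60 ≥ 384/7.
Hence k = 24 is a counterexample.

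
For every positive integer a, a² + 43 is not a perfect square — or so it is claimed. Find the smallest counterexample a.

a = 21

Check each positive integer a in order until a² + 43 is a perfect square.
For a = 1, 2, 3, 4, …, 18, 19, 20 the conclusion holds.
a = 21: 21² + 43 = 484 = 22², a perfect square.
Thus a = 21 disproves the claim, and no smaller a works.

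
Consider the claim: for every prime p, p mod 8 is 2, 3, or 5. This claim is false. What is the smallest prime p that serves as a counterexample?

p = 7

Check each prime p in order until the claim fails.
For p = 2, 3, 5 the conclusion holds.
p = 7: 7 mod 8 = 7 — not in {2, 3, 5}.
Thus p = 7 disproves the claim, and no smaller p works.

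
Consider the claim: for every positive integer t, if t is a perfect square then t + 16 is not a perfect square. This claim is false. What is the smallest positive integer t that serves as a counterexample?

t = 9

Check each positive integer t in order until t is a perfect square but t + 16 is a perfect square.
t = 1: 1 + 16 = 17, not a perfect square.
t = 4: 4 + 16 = 20, not a perfect square.
t = 9: 9 = 3² and 9 + 16 = 25 = 5².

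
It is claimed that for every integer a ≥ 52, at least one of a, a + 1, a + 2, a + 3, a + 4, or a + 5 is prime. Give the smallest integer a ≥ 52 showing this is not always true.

For a = 52, 53, 54, 55, …, 87, 88, 89 the conclusion holds.
a = 90: 90 = 2 × 45; 91 = 7 × 13; 92 = 2 × 46; 93 = 3 × 31; 94 = 2 × 47; 95 = 5 × 19 — all composite.
So a = 90 is the smallest counterexample.

a = 90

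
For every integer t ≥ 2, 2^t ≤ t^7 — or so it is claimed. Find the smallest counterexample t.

A counterexample is any integer t ≥ 2 such that 2^t > t^7; we check each in order.
For t = 2, 3, 4, 5, …, 34, 35, 36 the conclusion holds.
t = 37: 2^t = 137438953472 and t^7 = 94931877133, so 137438953472 > 94931877133.
So t = 37 is the smallest counterexample.

t = 37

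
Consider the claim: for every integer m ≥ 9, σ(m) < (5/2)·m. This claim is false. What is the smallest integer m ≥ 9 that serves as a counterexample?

m = 24

The first 15 eligible values, up to m = 23, all satisfy the conclusion.
m = 24: σ(24) = 60; 60 ≥ 60.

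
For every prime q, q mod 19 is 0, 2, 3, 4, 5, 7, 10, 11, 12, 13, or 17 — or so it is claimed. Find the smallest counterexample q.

A counterexample is any prime q such that the claim fails; we check each in order.
For q = 2, 3, 5, 7, …, 23, 29, 31 the conclusion holds.
q = 37: 37 mod 19 = 18 — not in {0, 2, 3, 4, 5, 7, 10, 11, 12, 13, 17}.

q = 37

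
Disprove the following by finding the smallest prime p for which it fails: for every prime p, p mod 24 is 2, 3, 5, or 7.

p = 11

We need the least prime p for which the claim fails.
For p = 2, 3, 5, 7 the conclusion holds.
p = 11: 11 mod 24 = 11 — not in {2, 3, 5, 7}.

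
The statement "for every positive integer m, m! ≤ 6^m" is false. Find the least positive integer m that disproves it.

We need the least positive integer m for which m! > 6^m.
The first 13 eligible values, up to m = 13, all satisfy the conclusion.
m = 14: m! = 87178291200 and 6^m = 78364164096, so 87178291200 > 78364164096.
So m = 14 is the smallest counterexample.

m = 14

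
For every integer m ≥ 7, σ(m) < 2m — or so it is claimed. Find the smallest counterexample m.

m = 12

For m = 7, 8, 9, 10, 11 the conclusion holds.
m = 12: σ(12) = 28; 28 ≥ 24.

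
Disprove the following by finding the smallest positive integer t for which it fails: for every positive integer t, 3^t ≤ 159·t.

We need the least positive integer t for which 3^t > 159·t.
For t = 1, 2, 3, 4, 5, 6 the conclusion holds.
t = 7: 3^t = 2187 and 159·t = 1113, so 2187 > 1113.
So t = 7 is the smallest counterexample.

t = 7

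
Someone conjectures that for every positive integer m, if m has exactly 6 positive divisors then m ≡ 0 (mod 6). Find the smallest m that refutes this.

m = 20

m = 12: τ(12) = 6; 12 ≡ 0 (mod 6).
m = 18: τ(18) = 6; 18 ≡ 0 (mod 6).
m = 20: τ(20) = 6; 20 ≡ 2 (mod 6).
So m = 20 is the smallest counterexample.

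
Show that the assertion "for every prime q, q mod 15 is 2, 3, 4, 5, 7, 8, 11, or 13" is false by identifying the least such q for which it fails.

We need the least prime q for which the claim fails.
The first 9 eligible values, up to q = 23, all satisfy the conclusion.
q = 29: 29 mod 15 = 14 — not in {2, 3, 4, 5, 7, 8, 11, 13}.
Hence q = 29 is a counterexample.

q = 29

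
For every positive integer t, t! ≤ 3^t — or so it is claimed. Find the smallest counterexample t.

t = 7

A counterexample is any positive integer t such that t! > 3^t; we check each in order.
For t = 1, 2, 3, 4, 5, 6 the conclusion holds.
t = 7: t! = 5040 and 3^t = 2187, so 5040 > 2187.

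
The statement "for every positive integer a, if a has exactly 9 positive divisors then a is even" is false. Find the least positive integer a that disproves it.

A counterexample is any positive integer a such that a has exactly 9 positive divisors but a is odd; we check each in order.
a = 36: divisors of 36: 9 divisors; 36 is even.
a = 100: divisors of 100: 9 divisors; 100 is even.
a = 196: divisors of 196: 9 divisors; 196 is even.
a = 225: divisors of 225: 9 divisors; 225 is odd.

a = 225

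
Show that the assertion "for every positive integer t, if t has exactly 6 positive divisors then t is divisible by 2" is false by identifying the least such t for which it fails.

t = 45

For t = 12, 18, 20, 28, 32, 44 the conclusion holds.
t = 45: τ(45) = 6; 45 mod 2 = 1.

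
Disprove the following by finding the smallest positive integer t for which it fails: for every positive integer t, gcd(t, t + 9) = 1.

t = 3

Check each positive integer t in order until gcd(t, t + 9) > 1.
For t = 1, 2 the conclusion holds.
t = 3: gcd(3, 12) = 3.
Thus t = 3 disproves the claim, and no smaller t works.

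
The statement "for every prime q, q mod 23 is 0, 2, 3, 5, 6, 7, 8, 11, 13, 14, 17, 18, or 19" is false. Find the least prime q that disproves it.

For q = 2, 3, 5, 7, …, 31, 37, 41 the conclusion holds.
q = 43: 43 mod 23 = 20 — not in {0, 2, 3, 5, 6, 7, 8, 11, 13, 14, 17, 18, 19}.

q = 43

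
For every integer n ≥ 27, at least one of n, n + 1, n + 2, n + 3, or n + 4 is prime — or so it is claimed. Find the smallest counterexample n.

n = 32

A counterexample is any integer n ≥ 27 such that n, n + 1, n + 2, n + 3, n + 4 are all composite; we check each in order.
The first 5 eligible values, up to n = 31, all satisfy the conclusion.
n = 32: 32 = 2 × 16; 33 = 3 × 11; 34 = 2 × 17; 35 = 5 × 7; 36 = 2 × 18 — all composite.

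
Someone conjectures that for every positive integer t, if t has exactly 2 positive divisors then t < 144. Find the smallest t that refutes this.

t = 149

For t = 2, 3, 5, 7, …, 131, 137, 139 the conclusion holds.
t = 149: τ(149) = 2; 149 ≥ 144.
So t = 149 is the smallest counterexample.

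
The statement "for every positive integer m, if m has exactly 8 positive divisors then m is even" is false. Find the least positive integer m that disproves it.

We need the least positive integer m for which m has exactly 8 positive divisors but m is odd.
For m = 24, 30, 40, 42, …, 88, 102, 104 the conclusion holds.
m = 105: divisors of 105: 1, 3, 5, 7, 15, 21, 35, 105; 105 is odd.

m = 105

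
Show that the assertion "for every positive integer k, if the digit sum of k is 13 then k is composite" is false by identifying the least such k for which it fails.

k = 49: digit sum 13; 49 is composite.
k = 58: digit sum 13; 58 is composite.
k = 67: digit sum 13; 67 is prime, not composite.
Thus k = 67 disproves the claim, and no smaller k works.

k = 67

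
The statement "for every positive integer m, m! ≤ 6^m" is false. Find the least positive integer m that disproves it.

m = 14

Check each positive integer m in order until m! > 6^m.
The first 13 eligible values, up to m = 13, all satisfy the conclusion.
m = 14: m! = 87178291200 and 6^m = 78364164096, so 87178291200 > 78364164096.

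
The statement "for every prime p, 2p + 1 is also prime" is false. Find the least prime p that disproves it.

We need the least prime p for which 2p + 1 is not prime.
For p = 2, 3, 5 the conclusion holds.
p = 7: 2p + 1 = 15 = 3 × 5, not prime.
Thus p = 7 disproves the claim, and no smaller p works.

p = 7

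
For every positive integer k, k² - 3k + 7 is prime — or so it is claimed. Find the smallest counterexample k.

k = 6

Check each positive integer k in order until k² - 3k + 7 is not prime.
For k = 1, 2, 3, 4, 5 the conclusion holds.
k = 6: k² - 3k + 7 = 25 = 5 × 5, composite.
Thus k = 6 disproves the claim, and no smaller k works.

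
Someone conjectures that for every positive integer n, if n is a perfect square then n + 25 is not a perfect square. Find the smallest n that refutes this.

n = 144

The first 11 eligible values, up to n = 121, all satisfy the conclusion.
n = 144: 144 = 12² and 144 + 25 = 169 = 13².
Thus n = 144 disproves the claim, and no smaller n works.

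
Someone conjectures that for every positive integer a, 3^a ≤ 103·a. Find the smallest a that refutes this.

a = 6

a = 1: 3^a = 3 and 103·a = 103, so 3 ≤ 103.
a = 2: 3^a = 9 and 103·a = 206, so 9 ≤ 206.
a = 3: 3^a = 27 and 103·a = 309, so 27 ≤ 309.
a = 4: 3^a = 81 and 103·a = 412, so 81 ≤ 412.
a = 5: 3^a = 243 and 103·a = 515, so 243 ≤ 515.
a = 6: 3^a = 729 and 103·a = 618, so 729 > 618.
Hence a = 6 is a counterexample.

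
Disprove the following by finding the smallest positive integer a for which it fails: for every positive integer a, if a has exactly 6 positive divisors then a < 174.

a = 175

Check each positive integer a in order until a has exactly 6 positive divisors but the claim fails.
For a = 12, 18, 20, 28, …, 164, 171, 172 the conclusion holds.
a = 175: τ(175) = 6; 175 ≥ 174.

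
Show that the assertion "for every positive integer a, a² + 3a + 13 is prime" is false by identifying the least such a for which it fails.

a = 1: a² + 3a + 13 = 17, prime.
a = 2: a² + 3a + 13 = 23, prime.
a = 3: a² + 3a + 13 = 31, prime.
a = 4: a² + 3a + 13 = 41, prime.
a = 5: a² + 3a + 13 = 53, prime.
a = 6: a² + 3a + 13 = 67, prime.
a = 7: a² + 3a + 13 = 83, prime.
a = 8: a² + 3a + 13 = 101, prime.
a = 9: a² + 3a + 13 = 121 = 11 × 11, composite.
Thus a = 9 disproves the claim, and no smaller a works.

a = 9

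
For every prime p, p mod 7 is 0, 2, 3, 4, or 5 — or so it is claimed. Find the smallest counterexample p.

A counterexample is any prime p such that the claim fails; we check each in order.
p = 2: 2 mod 7 = 2.
p = 3: 3 mod 7 = 3.
p = 5: 5 mod 7 = 5.
p = 7: 7 mod 7 = 0.
p = 11: 11 mod 7 = 4.
p = 13: 13 mod 7 = 6 — not in {0, 2, 3, 4, 5}.

p = 13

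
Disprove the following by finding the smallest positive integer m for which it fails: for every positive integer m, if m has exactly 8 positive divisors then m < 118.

A counterexample is any positive integer m such that m has exactly 8 positive divisors but the claim fails; we check each in order.
The first 15 eligible values, up to m = 114, all satisfy the conclusion.
m = 128: τ(128) = 8; 128 ≥ 118.
Thus m = 128 disproves the claim, and no smaller m works.

m = 128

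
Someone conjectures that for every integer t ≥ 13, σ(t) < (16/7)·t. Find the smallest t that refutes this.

We need the least integer t ≥ 13 for which the claim fails.
For t = 13, 14, 15, 16, …, 21, 22, 23 the conclusion holds.
t = 24: σ(24) = 60; 60 ≥ 384/7.

t = 24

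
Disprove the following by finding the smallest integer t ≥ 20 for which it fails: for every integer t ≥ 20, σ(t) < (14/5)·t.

For t = 20, 21, 22, 23, …, 57, 58, 59 the conclusion holds.
t = 60: σ(60) = 168; 168 ≥ 168.
Thus t = 60 disproves the claim, and no smaller t works.

t = 60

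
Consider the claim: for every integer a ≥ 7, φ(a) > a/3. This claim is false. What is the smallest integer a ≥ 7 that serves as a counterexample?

a = 12

A counterexample is any integer a ≥ 7 such that the claim fails; we check each in order.
a = 7: φ(7) = 6 and 7/3 = 7/3, so φ(7) > 7/3.
a = 8: φ(8) = 4 and 8/3 = 8/3, so φ(8) > 8/3.
a = 9: φ(9) = 6 and 9/3 = 3, so φ(9) > 9/3.
a = 10: φ(10) = 4 and 10/3 = 10/3, so φ(10) > 10/3.
a = 11: φ(11) = 10 and 11/3 = 11/3, so φ(11) > 11/3.
a = 12: φ(12) = 4 and 12/3 = 4, so φ(12) ≤ 12/3.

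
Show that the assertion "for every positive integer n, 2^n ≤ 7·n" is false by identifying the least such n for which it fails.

n = 6

Check each positive integer n in order until 2^n > 7·n.
The first 5 eligible values, up to n = 5, all satisfy the conclusion.
n = 6: 2^n = 64 and 7·n = 42, so 64 > 42.
Thus n = 6 disproves the claim, and no smaller n works.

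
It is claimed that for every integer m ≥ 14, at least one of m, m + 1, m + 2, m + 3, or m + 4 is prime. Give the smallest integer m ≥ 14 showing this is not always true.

We need the least integer m ≥ 14 for which m, m + 1, m + 2, m + 3, m + 4 are all composite.
For m = 14, 15, 16, 17, 18, 19, 20, 21, 22, 23 the conclusion holds.
m = 24: 24 = 2 × 12; 25 = 5 × 5; 26 = 2 × 13; 27 = 3 × 9; 28 = 2 × 14 — all composite.
Thus m = 24 disproves the claim, and no smaller m works.

m = 24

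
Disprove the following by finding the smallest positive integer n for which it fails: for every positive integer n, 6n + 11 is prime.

n = 4

Check each positive integer n in order until 6n + 11 is not prime.
For n = 1, 2, 3 the conclusion holds.
n = 4: 6n + 11 = 35 = 5 × 7, composite.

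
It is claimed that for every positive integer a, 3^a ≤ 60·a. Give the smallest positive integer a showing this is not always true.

a = 6

For a = 1, 2, 3, 4, 5 the conclusion holds.
a = 6: 3^a = 729 and 60·a = 360, so 729 > 360.
So a = 6 is the smallest counterexample.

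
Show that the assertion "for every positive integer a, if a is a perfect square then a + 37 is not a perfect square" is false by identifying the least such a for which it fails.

For a = 1, 4, 9, 16, …, 225, 256, 289 the conclusion holds.
a = 324: 324 = 18² and 324 + 37 = 361 = 19².
Hence a = 324 is a counterexample.

a = 324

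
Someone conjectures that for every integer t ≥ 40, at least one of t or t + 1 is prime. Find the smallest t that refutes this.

t = 44

For t = 40, 41, 42, 43 the conclusion holds.
t = 44: 44 = 2 × 22; 45 = 3 × 15 — both composite.
Thus t = 44 disproves the claim, and no smaller t works.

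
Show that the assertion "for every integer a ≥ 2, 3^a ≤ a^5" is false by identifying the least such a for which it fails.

We need the least integer a ≥ 2 for which 3^a > a^5.
The first 9 eligible values, up to a = 10, all satisfy the conclusion.
a = 11: 3^a = 177147 and a^5 = 161051, so 177147 > 161051.
Thus a = 11 disproves the claim, and no smaller a works.

a = 11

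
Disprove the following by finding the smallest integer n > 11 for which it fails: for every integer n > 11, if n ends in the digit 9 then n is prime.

n = 39

Check each integer n > 11 in order until n ends in the digit 9 but n is not prime.
n = 19: 19 ends in 9 and is prime.
n = 29: 29 ends in 9 and is prime.
n = 39: 39 ends in 9; 39 = 3 × 13, composite.
So n = 39 is the smallest counterexample.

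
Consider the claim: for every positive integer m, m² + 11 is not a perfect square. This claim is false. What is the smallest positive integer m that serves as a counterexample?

m = 5

For m = 1, 2, 3, 4 the conclusion holds.
m = 5: 5² + 11 = 36 = 6², a perfect square.
Thus m = 5 disproves the claim, and no smaller m works.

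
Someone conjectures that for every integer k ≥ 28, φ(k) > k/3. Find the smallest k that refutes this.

k = 30

We need the least integer k ≥ 28 for which the claim fails.
k = 28: φ(28) = 12 and 28/3 = 28/3, so φ(28) > 28/3.
k = 29: φ(29) = 28 and 29/3 = 29/3, so φ(29) > 29/3.
k = 30: φ(30) = 8 and 30/3 = 10, so φ(30) ≤ 30/3.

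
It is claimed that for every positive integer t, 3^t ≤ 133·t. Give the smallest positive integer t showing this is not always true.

t = 7

The first 6 eligible values, up to t = 6, all satisfy the conclusion.
t = 7: 3^t = 2187 and 133·t = 931, so 2187 > 931.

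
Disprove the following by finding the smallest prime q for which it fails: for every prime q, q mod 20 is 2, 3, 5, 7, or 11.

Check each prime q in order until the claim fails.
For q = 2, 3, 5, 7, 11 the conclusion holds.
q = 13: 13 mod 20 = 13 — not in {2, 3, 5, 7, 11}.
So q = 13 is the smallest counterexample.

q = 13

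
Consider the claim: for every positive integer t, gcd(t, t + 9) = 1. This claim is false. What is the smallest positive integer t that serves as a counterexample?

A counterexample is any positive integer t such that gcd(t, t + 9) > 1; we check each in order.
For t = 1, 2 the conclusion holds.
t = 3: gcd(3, 12) = 3.

t = 3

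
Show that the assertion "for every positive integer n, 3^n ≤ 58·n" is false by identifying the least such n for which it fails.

A counterexample is any positive integer n such that 3^n > 58·n; we check each in order.
n = 1: 3^n = 3 and 58·n = 58, so 3 ≤ 58.
n = 2: 3^n = 9 and 58·n = 116, so 9 ≤ 116.
n = 3: 3^n = 27 and 58·n = 174, so 27 ≤ 174.
n = 4: 3^n = 81 and 58·n = 232, so 81 ≤ 232.
n = 5: 3^n = 243 and 58·n = 290, so 243 ≤ 290.
n = 6: 3^n = 729 and 58·n = 348, so 729 > 348.
Hence n = 6 is a counterexample.

n = 6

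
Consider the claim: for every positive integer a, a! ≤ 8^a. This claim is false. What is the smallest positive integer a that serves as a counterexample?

a = 20

The first 19 eligible values, up to a = 19, all satisfy the conclusion.
a = 20: a! = 2432902008176640000 and 8^a = 1152921504606846976, so 2432902008176640000 > 1152921504606846976.
Thus a = 20 disproves the claim, and no smaller a works.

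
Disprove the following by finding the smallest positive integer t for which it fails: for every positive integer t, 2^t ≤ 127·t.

t = 11

A counterexample is any positive integer t such that 2^t > 127·t; we check each in order.
The first 10 eligible values, up to t = 10, all satisfy the conclusion.
t = 11: 2^t = 2048 and 127·t = 1397, so 2048 > 1397.
Thus t = 11 disproves the claim, and no smaller t works.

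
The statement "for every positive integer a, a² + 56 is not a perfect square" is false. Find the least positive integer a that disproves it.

The first 4 eligible values, up to a = 4, all satisfy the conclusion.
a = 5: 5² + 56 = 81 = 9², a perfect square.

a = 5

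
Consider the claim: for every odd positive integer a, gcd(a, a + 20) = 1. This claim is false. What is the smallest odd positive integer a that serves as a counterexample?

a = 5

a = 1: gcd(1, 21) = 1.
a = 3: gcd(3, 23) = 1.
a = 5: gcd(5, 25) = 5.
So a = 5 is the smallest counterexample.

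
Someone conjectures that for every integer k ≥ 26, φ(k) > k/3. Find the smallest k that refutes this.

k = 30

For k = 26, 27, 28, 29 the conclusion holds.
k = 30: φ(30) = 8 and 30/3 = 10, so φ(30) ≤ 30/3.
Thus k = 30 disproves the claim, and no smaller k works.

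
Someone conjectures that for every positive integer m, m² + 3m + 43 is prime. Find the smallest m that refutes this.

m = 39

We need the least positive integer m for which m² + 3m + 43 is not prime.
The first 38 eligible values, up to m = 38, all satisfy the conclusion.
m = 39: m² + 3m + 43 = 1681 = 41 × 41, composite.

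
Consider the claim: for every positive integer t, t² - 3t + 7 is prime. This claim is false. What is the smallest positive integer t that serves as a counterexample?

t = 6

We need the least positive integer t for which t² - 3t + 7 is not prime.
The first 5 eligible values, up to t = 5, all satisfy the conclusion.
t = 6: t² - 3t + 7 = 25 = 5 × 5, composite.
Hence t = 6 is a counterexample.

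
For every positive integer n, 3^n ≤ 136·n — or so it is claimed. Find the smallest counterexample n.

We need the least positive integer n for which 3^n > 136·n.
The first 6 eligible values, up to n = 6, all satisfy the conclusion.
n = 7: 3^n = 2187 and 136·n = 952, so 2187 > 952.

n = 7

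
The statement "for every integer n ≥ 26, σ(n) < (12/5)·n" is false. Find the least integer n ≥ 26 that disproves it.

n = 30

The first 4 eligible values, up to n = 29, all satisfy the conclusion.
n = 30: σ(30) = 72; 72 ≥ 72.
So n = 30 is the smallest counterexample.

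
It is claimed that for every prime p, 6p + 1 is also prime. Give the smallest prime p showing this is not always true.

p = 2: 6p + 1 = 13, prime.
p = 3: 6p + 1 = 19, prime.
p = 5: 6p + 1 = 31, prime.
p = 7: 6p + 1 = 43, prime.
p = 11: 6p + 1 = 67, prime.
p = 13: 6p + 1 = 79, prime.
p = 17: 6p + 1 = 103, prime.
p = 19: 6p + 1 = 115 = 5 × 23, not prime.
Hence p = 19 is a counterexample.

p = 19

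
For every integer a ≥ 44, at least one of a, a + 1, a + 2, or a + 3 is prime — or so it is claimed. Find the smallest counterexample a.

a = 48

a = 44: 47 is prime.
a = 45: 47 is prime.
a = 46: 47 is prime.
a = 47: 47 is prime.
a = 48: 48 = 2 × 24; 49 = 7 × 7; 50 = 2 × 25; 51 = 3 × 17 — all composite.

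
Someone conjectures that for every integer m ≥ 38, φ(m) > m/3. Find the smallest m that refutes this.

We need the least integer m ≥ 38 for which the claim fails.
For m = 38, 39, 40, 41 the conclusion holds.
m = 42: φ(42) = 12 and 42/3 = 14, so φ(42) ≤ 42/3.

m = 42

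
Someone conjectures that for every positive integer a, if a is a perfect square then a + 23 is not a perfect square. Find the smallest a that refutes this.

a = 121

We need the least positive integer a for which a is a perfect square but a + 23 is a perfect square.
For a = 1, 4, 9, 16, 25, 36, 49, 64, 81, 100 the conclusion holds.
a = 121: 121 = 11² and 121 + 23 = 144 = 12².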